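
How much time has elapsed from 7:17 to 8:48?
From 7:17 to 8:48:
(8 x 60 + 48) - (7 x 60 + 17) = 528 - 437 = 91 minutes
= 1 hour and 31 minutes

Final answer: 1 hour and 31 minutes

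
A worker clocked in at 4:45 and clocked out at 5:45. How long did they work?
From 4:45 to 5:45:
(5 x 60 + 45) - (4 x 60 + 45) = 345 - 285 = 60 minutes
= 1 hour

Final answer: 1 hour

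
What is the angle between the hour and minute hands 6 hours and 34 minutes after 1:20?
First find the time 6 hours and 34 minutes after 1:20.
Total minutes: 1 x 60 + 20 + 6 x 60 + 34 = 474.
474 mod 720 = 474 minutes = 7:54.
Now compute the angle at 7:54:
Hour hand: 7 x 30 + 54 x 0.5 = 237 degrees
Minute hand: 54 x 6 = 324 degrees
Difference: |237 - 324| = 87 degrees
The angle is 87 degrees

Final answer: 87 degrees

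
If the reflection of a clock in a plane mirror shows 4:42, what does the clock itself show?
Reflection across the vertical (12-6) axis maps a hand at angle A degrees to (360 - A) degrees, which sends a reading of T minutes past 12:00 to (720 - T) minutes past 12:00.
Mirror reads 4:42 = 282 minutes past 12:00.
Actual time: (720 - 282) mod 720 = 438 minutes = 7:18.

Final answer: 7:18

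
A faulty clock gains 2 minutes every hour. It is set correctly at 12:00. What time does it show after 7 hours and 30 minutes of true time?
For every 60 true minutes, the faulty clock advances 60 + 2 = 62 minutes.
True elapsed: 7 hours and 30 minutes = 450 minutes.
Faulty clock advances: 450 x 62/60 = 465 minutes (drift: 15 minutes ahead).
Shown time: 12:00 + 465 minutes = 7:45.

Final answer: 7:45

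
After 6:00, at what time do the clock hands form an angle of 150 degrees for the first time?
At t minutes past 6:00, the hour hand is at 30 x 6 + 0.5t degrees and the minute hand is at 6t degrees.
The smaller angle between them is 150 degrees when |30H - 5.5t| = 150 or |30H - 5.5t| = 210.
With H = 6, solve 30 x 6 - 5.5t = +/- target for each target:
  t = (30 x 6 - 150) / 5.5 = 5.45
  t = (30 x 6 + 150) / 5.5 = 60 (outside (0, 60))
  t = (30 x 6 - 210) / 5.5 = -5.45 (outside (0, 60))
  t = (30 x 6 + 210) / 5.5 = 70.91 (outside (0, 60))
Valid solutions in (0, 60): {5.45} minutes.
The first occurrence is t = 5.45 minutes.
The hands form a 150-degree angle at 5.45 minutes past 6:00.

Final answer: 5.45 minutes past 6:00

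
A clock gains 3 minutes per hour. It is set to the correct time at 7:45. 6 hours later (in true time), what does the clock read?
For every 60 true minutes, the faulty clock advances 60 + 3 = 63 minutes.
True elapsed: 6 hours = 360 minutes.
Faulty clock advances: 360 x 63/60 = 378 minutes (drift: 18 minutes ahead).
Shown time: 7:45 + 378 minutes = 2:03.

Final answer: 2:03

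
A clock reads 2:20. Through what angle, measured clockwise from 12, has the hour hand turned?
The hour hand moves 30 degrees per hour and 0.5 degrees per minute.
At 2:20: (2) x 30 + 20 x 0.5 = 60 + 10 = 70 degrees

Final answer: 70 degrees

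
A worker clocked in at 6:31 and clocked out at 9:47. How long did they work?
From 6:31 to 9:47:
(9 x 60 + 47) - (6 x 60 + 31) = 587 - 391 = 196 minutes
= 3 hours and 16 minutes

Final answer: 3 hours and 16 minutes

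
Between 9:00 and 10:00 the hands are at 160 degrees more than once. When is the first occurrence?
At t minutes past 9:00, the hour hand is at 30 x 9 + 0.5t degrees and the minute hand is at 6t degrees.
The smaller angle between them is 160 degrees when |30H - 5.5t| = 160 or |30H - 5.5t| = 200.
With H = 9, solve 30 x 9 - 5.5t = +/- target for each target:
  t = (30 x 9 - 160) / 5.5 = 20
  t = (30 x 9 + 160) / 5.5 = 78.18 (outside (0, 60))
  t = (30 x 9 - 200) / 5.5 = 12.73
  t = (30 x 9 + 200) / 5.5 = 85.45 (outside (0, 60))
Valid solutions in (0, 60): {12.73, 20} minutes.
The first occurrence is t = 12.73 minutes.
The hands form a 160-degree angle at 12.73 minutes past 9:00.

Final answer: 12.73 minutes past 9:00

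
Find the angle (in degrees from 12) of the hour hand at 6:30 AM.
The hour hand moves 30 degrees per hour and 0.5 degrees per minute.
At 6:30: (6) x 30 + 30 x 0.5 = 180 + 15 = 195 degrees

Final answer: 195 degrees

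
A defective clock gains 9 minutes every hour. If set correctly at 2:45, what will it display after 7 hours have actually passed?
For every 60 true minutes, the faulty clock advances 60 + 9 = 69 minutes.
True elapsed: 7 hours = 420 minutes.
Faulty clock advances: 420 x 69/60 = 483 minutes (drift: 63 minutes ahead).
Shown time: 2:45 + 483 minutes = 10:48.

Final answer: 10:48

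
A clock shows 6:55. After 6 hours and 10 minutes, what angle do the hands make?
First find the time 6 hours and 10 minutes after 6:55.
Total minutes: 6 x 60 + 55 + 6 x 60 + 10 = 785.
785 mod 720 = 65 minutes = 1:05.
Now compute the angle at 1:05:
Hour hand: 1 x 30 + 5 x 0.5 = 32.5 degrees
Minute hand: 5 x 6 = 30 degrees
Difference: |32.5 - 30| = 2.5 degrees
The angle is 2.5 degrees

Final answer: 2.5 degrees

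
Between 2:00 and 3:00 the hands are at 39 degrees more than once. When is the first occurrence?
At t minutes past 2:00, the hour hand is at 30 x 2 + 0.5t degrees and the minute hand is at 6t degrees.
The smaller angle between them is 39 degrees when |30H - 5.5t| = 39 or |30H - 5.5t| = 321.
With H = 2, solve 30 x 2 - 5.5t = +/- target for each target:
  t = (30 x 2 - 39) / 5.5 = 3.82
  t = (30 x 2 + 39) / 5.5 = 18
  t = (30 x 2 - 321) / 5.5 = -47.45 (outside (0, 60))
  t = (30 x 2 + 321) / 5.5 = 69.27 (outside (0, 60))
Valid solutions in (0, 60): {3.82, 18} minutes.
The first occurrence is t = 3.82 minutes.
The hands form a 39-degree angle at 3.82 minutes past 2:00.

Final answer: 3.82 minutes past 2:00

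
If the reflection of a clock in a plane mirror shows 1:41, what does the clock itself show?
Reflection across the vertical (12-6) axis maps a hand at angle A degrees to (360 - A) degrees, which sends a reading of T minutes past 12:00 to (720 - T) minutes past 12:00.
Mirror reads 1:41 = 101 minutes past 12:00.
Actual time: (720 - 101) mod 720 = 619 minutes = 10:19.

Final answer: 10:19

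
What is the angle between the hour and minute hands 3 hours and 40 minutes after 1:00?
First find the time 3 hours and 40 minutes after 1:00.
Total minutes: 1 x 60 + 0 + 3 x 60 + 40 = 280.
280 mod 720 = 280 minutes = 4:40.
Now compute the angle at 4:40:
Hour hand: 4 x 30 + 40 x 0.5 = 140 degrees
Minute hand: 40 x 6 = 240 degrees
Difference: |140 - 240| = 100 degrees
The angle is 100 degrees

Final answer: 100 degrees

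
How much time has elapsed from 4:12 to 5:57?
From 4:12 to 5:57:
(5 x 60 + 57) - (4 x 60 + 12) = 357 - 252 = 105 minutes
= 1 hour and 45 minutes

Final answer: 1 hour and 45 minutes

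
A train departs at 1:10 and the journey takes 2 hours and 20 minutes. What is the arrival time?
Starting time: 1:10
Adding 20 minutes to 10 minutes: 10 + 20 = 30 minutes
Adding 2 hours: 1 + 2 = 3
Final time: 3:30

Final answer: 3:30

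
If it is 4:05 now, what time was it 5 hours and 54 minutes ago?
Starting time: 4:05 = 245 total minutes past 12:00
Subtracting: 5 hours and 54 minutes = 354 minutes
245 - 354 = -109 (negative, add 12 hours = 720) = 611 minutes
= 10 hours and 11 minutes past 12:00 = 10:11

Final answer: 10:11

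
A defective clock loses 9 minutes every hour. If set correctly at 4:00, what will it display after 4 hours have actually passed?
For every 60 true minutes, the faulty clock advances 60 - 9 = 51 minutes.
True elapsed: 4 hours = 240 minutes.
Faulty clock advances: 240 x 51/60 = 204 minutes (drift: 36 minutes behind).
Shown time: 4:00 + 204 minutes = 7:24.

Final answer: 7:24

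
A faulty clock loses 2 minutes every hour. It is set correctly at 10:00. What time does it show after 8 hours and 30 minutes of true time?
For every 60 true minutes, the faulty clock advances 60 - 2 = 58 minutes.
True elapsed: 8 hours and 30 minutes = 510 minutes.
Faulty clock advances: 510 x 58/60 = 493 minutes (drift: 17 minutes behind).
Shown time: 10:00 + 493 minutes = 6:13.

Final answer: 6:13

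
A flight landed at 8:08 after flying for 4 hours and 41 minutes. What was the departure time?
Starting time: 8:08 = 488 total minutes past 12:00
Subtracting: 4 hours and 41 minutes = 281 minutes
488 - 281 = 207 minutes
= 3 hours and 27 minutes past 12:00 = 3:27

Final answer: 3:27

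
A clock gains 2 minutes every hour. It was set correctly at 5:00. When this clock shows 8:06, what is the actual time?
For every 60 true minutes, the faulty clock advances 62 minutes, so 1 faulty-clock minute corresponds to 60/62 true minutes.
From 5:00 to 8:06 on the faulty dial is 186 minutes.
True elapsed: 186 x 60/62 = 180 minutes = 3 hours.
True time: 5:00 + 3 hours = 8:00.

Final answer: 8:00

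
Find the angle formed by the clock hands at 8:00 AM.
Hour hand position: 8 x 30 + 0 x 0.5 = 240 degrees
Minute hand position: 0 x 6 = 0 degrees
Difference: |240 - 0| = 240 degrees
Since 240 > 180, the smaller angle is 360 - 240 = 120 degrees

Final answer: 120 degrees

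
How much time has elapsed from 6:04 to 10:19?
From 6:04 to 10:19:
(10 x 60 + 19) - (6 x 60 + 4) = 619 - 364 = 255 minutes
= 4 hours and 15 minutes

Final answer: 4 hours and 15 minutes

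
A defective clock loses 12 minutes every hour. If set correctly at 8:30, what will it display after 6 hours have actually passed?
For every 60 true minutes, the faulty clock advances 60 - 12 = 48 minutes.
True elapsed: 6 hours = 360 minutes.
Faulty clock advances: 360 x 48/60 = 288 minutes (drift: 72 minutes behind).
Shown time: 8:30 + 288 minutes = 1:18.

Final answer: 1:18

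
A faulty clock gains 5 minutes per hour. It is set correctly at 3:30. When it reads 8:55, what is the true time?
For every 60 true minutes, the faulty clock advances 65 minutes, so 1 faulty-clock minute corresponds to 60/65 true minutes.
From 3:30 to 8:55 on the faulty dial is 325 minutes.
True elapsed: 325 x 60/65 = 300 minutes = 5 hours.
True time: 3:30 + 5 hours = 8:30.

Final answer: 8:30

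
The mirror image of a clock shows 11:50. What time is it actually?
Reflection across the vertical (12-6) axis maps a hand at angle A degrees to (360 - A) degrees, which sends a reading of T minutes past 12:00 to (720 - T) minutes past 12:00.
Mirror reads 11:50 = 710 minutes past 12:00.
Actual time: (720 - 710) mod 720 = 10 minutes = 12:10.

Final answer: 12:10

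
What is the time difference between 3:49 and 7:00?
From 3:49 to 7:00:
(7 x 60 + 0) - (3 x 60 + 49) = 420 - 229 = 191 minutes
= 3 hours and 11 minutes

Final answer: 3 hours and 11 minutes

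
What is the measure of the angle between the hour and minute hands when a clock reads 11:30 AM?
Hour hand position: 11 x 30 + 30 x 0.5 = 345 degrees
Minute hand position: 30 x 6 = 180 degrees
Difference: |345 - 180| = 165 degrees
The angle between the hands is 165 degrees

Final answer: 165 degrees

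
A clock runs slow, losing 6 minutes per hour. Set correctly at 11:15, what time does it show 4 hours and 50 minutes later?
For every 60 true minutes, the faulty clock advances 60 - 6 = 54 minutes.
True elapsed: 4 hours and 50 minutes = 290 minutes.
Faulty clock advances: 290 x 54/60 = 261 minutes (drift: 29 minutes behind).
Shown time: 11:15 + 261 minutes = 3:36.

Final answer: 3:36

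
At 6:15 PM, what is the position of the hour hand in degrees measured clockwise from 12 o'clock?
The hour hand moves 30 degrees per hour and 0.5 degrees per minute.
At 6:15: (6) x 30 + 15 x 0.5 = 180 + 7.5 = 187.5 degrees

Final answer: 187.5 degrees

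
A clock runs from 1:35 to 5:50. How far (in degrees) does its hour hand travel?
The hour hand moves 0.5 degrees per minute.
Time elapsed: 5:50 - 1:35 = 255 minutes
Angular displacement: 255 x 0.5 = 127.5 degrees

Final answer: 127.5 degrees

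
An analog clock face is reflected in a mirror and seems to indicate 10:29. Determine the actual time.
Reflection across the vertical (12-6) axis maps a hand at angle A degrees to (360 - A) degrees, which sends a reading of T minutes past 12:00 to (720 - T) minutes past 12:00.
Mirror reads 10:29 = 629 minutes past 12:00.
Actual time: (720 - 629) mod 720 = 91 minutes = 1:31.

Final answer: 1:31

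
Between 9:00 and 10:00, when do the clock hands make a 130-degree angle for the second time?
At t minutes past 9:00, the hour hand is at 30 x 9 + 0.5t degrees and the minute hand is at 6t degrees.
The smaller angle between them is 130 degrees when |30H - 5.5t| = 130 or |30H - 5.5t| = 230.
With H = 9, solve 30 x 9 - 5.5t = +/- target for each target:
  t = (30 x 9 - 130) / 5.5 = 25.45
  t = (30 x 9 + 130) / 5.5 = 72.73 (outside (0, 60))
  t = (30 x 9 - 230) / 5.5 = 7.27
  t = (30 x 9 + 230) / 5.5 = 90.91 (outside (0, 60))
Valid solutions in (0, 60): {7.27, 25.45} minutes.
The second occurrence is t = 25.45 minutes.
The hands form a 130-degree angle at 25.45 minutes past 9:00.

Final answer: 25.45 minutes past 9:00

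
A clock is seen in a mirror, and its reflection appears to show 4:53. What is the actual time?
Reflection across the vertical (12-6) axis maps a hand at angle A degrees to (360 - A) degrees, which sends a reading of T minutes past 12:00 to (720 - T) minutes past 12:00.
Mirror reads 4:53 = 293 minutes past 12:00.
Actual time: (720 - 293) mod 720 = 427 minutes = 7:07.

Final answer: 7:07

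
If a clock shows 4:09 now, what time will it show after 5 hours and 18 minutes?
Starting time: 4:09
Adding 18 minutes to 9 minutes: 9 + 18 = 27 minutes
Adding 5 hours: 4 + 5 = 9
Final time: 9:27

Final answer: 9:27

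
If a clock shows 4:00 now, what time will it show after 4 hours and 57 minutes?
Starting time: 4:00
Adding 57 minutes to 0 minutes: 0 + 57 = 57 minutes
Adding 4 hours: 4 + 4 = 8
Final time: 8:57

Final answer: 8:57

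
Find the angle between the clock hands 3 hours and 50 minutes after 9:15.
First find the time 3 hours and 50 minutes after 9:15.
Total minutes: 9 x 60 + 15 + 3 x 60 + 50 = 785.
785 mod 720 = 65 minutes = 1:05.
Now compute the angle at 1:05:
Hour hand: 1 x 30 + 5 x 0.5 = 32.5 degrees
Minute hand: 5 x 6 = 30 degrees
Difference: |32.5 - 30| = 2.5 degrees
The angle is 2.5 degrees

Final answer: 2.5 degrees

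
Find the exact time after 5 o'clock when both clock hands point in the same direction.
The minute hand gains 5.5 degrees per minute on the hour hand.
At 5:00, the hour hand is at 150 degrees and the minute hand is at 0 degrees.
The gap is 150 degrees. Time to close: 150/5.5 = 60 x 5/11 = 27.27 minutes.
The hands overlap at 27.27 minutes past 5:00.

Final answer: 27.27 minutes past 5:00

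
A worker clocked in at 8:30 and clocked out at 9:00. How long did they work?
From 8:30 to 9:00:
(9 x 60 + 0) - (8 x 60 + 30) = 540 - 510 = 30 minutes
= 30 minutes

Final answer: 30 minutes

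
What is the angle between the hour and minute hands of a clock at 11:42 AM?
Hour hand position: 11 x 30 + 42 x 0.5 = 351 degrees
Minute hand position: 42 x 6 = 252 degrees
Difference: |351 - 252| = 99 degrees
The angle between the hands is 99 degrees

Final answer: 99 degrees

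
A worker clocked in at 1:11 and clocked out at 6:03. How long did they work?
From 1:11 to 6:03:
(6 x 60 + 3) - (1 x 60 + 11) = 363 - 71 = 292 minutes
= 4 hours and 52 minutes

Final answer: 4 hours and 52 minutes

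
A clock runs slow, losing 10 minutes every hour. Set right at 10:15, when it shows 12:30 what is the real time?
For every 60 true minutes, the faulty clock advances 50 minutes, so 1 faulty-clock minute corresponds to 60/50 true minutes.
From 10:15 to 12:30 on the faulty dial is 135 minutes.
True elapsed: 135 x 60/50 = 162 minutes = 2 hours and 42 minutes.
True time: 10:15 + 2 hours and 42 minutes = 12:57.

Final answer: 12:57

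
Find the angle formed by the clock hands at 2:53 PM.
Hour hand position: 2 x 30 + 53 x 0.5 = 86.5 degrees
Minute hand position: 53 x 6 = 318 degrees
Difference: |86.5 - 318| = 231.5 degrees
Since 231.5 > 180, the smaller angle is 360 - 231.5 = 128.5 degrees

Final answer: 128.5 degrees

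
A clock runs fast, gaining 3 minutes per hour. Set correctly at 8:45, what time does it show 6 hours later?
For every 60 true minutes, the faulty clock advances 60 + 3 = 63 minutes.
True elapsed: 6 hours = 360 minutes.
Faulty clock advances: 360 x 63/60 = 378 minutes (drift: 18 minutes ahead).
Shown time: 8:45 + 378 minutes = 3:03.

Final answer: 3:03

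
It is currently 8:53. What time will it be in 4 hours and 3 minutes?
Starting time: 8:53
Adding 3 minutes to 53 minutes: 53 + 3 = 56 minutes
Adding 4 hours: 8 + 4 = 12
Final time: 12:56

Final answer: 12:56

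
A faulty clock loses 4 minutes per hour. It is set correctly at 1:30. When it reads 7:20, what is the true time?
For every 60 true minutes, the faulty clock advances 56 minutes, so 1 faulty-clock minute corresponds to 60/56 true minutes.
From 1:30 to 7:20 on the faulty dial is 350 minutes.
True elapsed: 350 x 60/56 = 375 minutes = 6 hours and 15 minutes.
True time: 1:30 + 6 hours and 15 minutes = 7:45.

Final answer: 7:45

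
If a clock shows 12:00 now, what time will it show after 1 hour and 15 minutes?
Starting time: 12:00
Adding 15 minutes to 0 minutes: 0 + 15 = 15 minutes
Adding 1 hour: 12 + 1 = 13 - 12 = 1
Final time: 1:15

Final answer: 1:15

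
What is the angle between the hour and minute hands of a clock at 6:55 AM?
Hour hand position: 6 x 30 + 55 x 0.5 = 207.5 degrees
Minute hand position: 55 x 6 = 330 degrees
Difference: |207.5 - 330| = 122.5 degrees
The angle between the hands is 122.5 degrees

Final answer: 122.5 degrees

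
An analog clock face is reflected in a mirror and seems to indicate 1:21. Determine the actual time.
Reflection across the vertical (12-6) axis maps a hand at angle A degrees to (360 - A) degrees, which sends a reading of T minutes past 12:00 to (720 - T) minutes past 12:00.
Mirror reads 1:21 = 81 minutes past 12:00.
Actual time: (720 - 81) mod 720 = 639 minutes = 10:39.

Final answer: 10:39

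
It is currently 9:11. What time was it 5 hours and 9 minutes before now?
Starting time: 9:11 = 551 total minutes past 12:00
Subtracting: 5 hours and 9 minutes = 309 minutes
551 - 309 = 242 minutes
= 4 hours and 2 minutes past 12:00 = 4:02

Final answer: 4:02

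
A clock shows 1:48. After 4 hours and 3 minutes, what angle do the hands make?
First find the time 4 hours and 3 minutes after 1:48.
Total minutes: 1 x 60 + 48 + 4 x 60 + 3 = 351.
351 mod 720 = 351 minutes = 5:51.
Now compute the angle at 5:51:
Hour hand: 5 x 30 + 51 x 0.5 = 175.5 degrees
Minute hand: 51 x 6 = 306 degrees
Difference: |175.5 - 306| = 130.5 degrees
The angle is 130.5 degrees

Final answer: 130.5 degrees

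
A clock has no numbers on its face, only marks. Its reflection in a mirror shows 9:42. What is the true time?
Reflection across the vertical (12-6) axis maps a hand at angle A degrees to (360 - A) degrees, which sends a reading of T minutes past 12:00 to (720 - T) minutes past 12:00.
Mirror reads 9:42 = 582 minutes past 12:00.
Actual time: (720 - 582) mod 720 = 138 minutes = 2:18.

Final answer: 2:18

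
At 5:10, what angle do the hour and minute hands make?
Hour hand position: 5 x 30 + 10 x 0.5 = 155 degrees
Minute hand position: 10 x 6 = 60 degrees
Difference: |155 - 60| = 95 degrees
The angle between the hands is 95 degrees

Final answer: 95 degrees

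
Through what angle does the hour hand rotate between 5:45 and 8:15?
The hour hand moves 0.5 degrees per minute.
Time elapsed: 8:15 - 5:45 = 150 minutes
Angular displacement: 150 x 0.5 = 75 degrees

Final answer: 75 degrees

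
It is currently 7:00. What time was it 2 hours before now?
Starting time: 7:00 = 420 total minutes past 12:00
Subtracting: 2 hours = 120 minutes
420 - 120 = 300 minutes
= 5 hours past 12:00 = 5:00

Final answer: 5:00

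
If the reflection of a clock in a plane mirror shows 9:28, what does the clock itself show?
Reflection across the vertical (12-6) axis maps a hand at angle A degrees to (360 - A) degrees, which sends a reading of T minutes past 12:00 to (720 - T) minutes past 12:00.
Mirror reads 9:28 = 568 minutes past 12:00.
Actual time: (720 - 568) mod 720 = 152 minutes = 2:32.

Final answer: 2:32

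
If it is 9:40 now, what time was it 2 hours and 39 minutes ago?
Starting time: 9:40 = 580 total minutes past 12:00
Subtracting: 2 hours and 39 minutes = 159 minutes
580 - 159 = 421 minutes
= 7 hours and 1 minute past 12:00 = 7:01

Final answer: 7:01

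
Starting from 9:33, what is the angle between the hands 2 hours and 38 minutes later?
First find the time 2 hours and 38 minutes after 9:33.
Total minutes: 9 x 60 + 33 + 2 x 60 + 38 = 731.
731 mod 720 = 11 minutes = 12:11.
Now compute the angle at 12:11:
Hour hand: 0 x 30 + 11 x 0.5 = 5.5 degrees
Minute hand: 11 x 6 = 66 degrees
Difference: |5.5 - 66| = 60.5 degrees
The angle is 60.5 degrees

Final answer: 60.5 degrees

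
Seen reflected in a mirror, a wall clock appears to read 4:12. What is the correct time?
Reflection across the vertical (12-6) axis maps a hand at angle A degrees to (360 - A) degrees, which sends a reading of T minutes past 12:00 to (720 - T) minutes past 12:00.
Mirror reads 4:12 = 252 minutes past 12:00.
Actual time: (720 - 252) mod 720 = 468 minutes = 7:48.

Final answer: 7:48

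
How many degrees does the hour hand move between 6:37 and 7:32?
The hour hand moves 0.5 degrees per minute.
Time elapsed: 7:32 - 6:37 = 55 minutes
Angular displacement: 55 x 0.5 = 27.5 degrees

Final answer: 27.5 degrees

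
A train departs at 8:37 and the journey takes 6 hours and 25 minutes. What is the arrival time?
Starting time: 8:37
Adding 25 minutes to 37 minutes: 37 + 25 = 62 minutes = 1 hour and 2 minutes
Adding 6 hours: 8 + 6 + 1 (carry) = 15 - 12 = 3
Final time: 3:02

Final answer: 3:02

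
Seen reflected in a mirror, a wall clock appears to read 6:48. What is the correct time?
Reflection across the vertical (12-6) axis maps a hand at angle A degrees to (360 - A) degrees, which sends a reading of T minutes past 12:00 to (720 - T) minutes past 12:00.
Mirror reads 6:48 = 408 minutes past 12:00.
Actual time: (720 - 408) mod 720 = 312 minutes = 5:12.

Final answer: 5:12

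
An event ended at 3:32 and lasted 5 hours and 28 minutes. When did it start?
Starting time: 3:32 = 212 total minutes past 12:00
Subtracting: 5 hours and 28 minutes = 328 minutes
212 - 328 = -116 (negative, add 12 hours = 720) = 604 minutes
= 10 hours and 4 minutes past 12:00 = 10:04

Final answer: 10:04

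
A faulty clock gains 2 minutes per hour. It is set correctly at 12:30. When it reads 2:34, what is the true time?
For every 60 true minutes, the faulty clock advances 62 minutes, so 1 faulty-clock minute corresponds to 60/62 true minutes.
From 12:30 to 2:34 on the faulty dial is 124 minutes.
True elapsed: 124 x 60/62 = 120 minutes = 2 hours.
True time: 12:30 + 2 hours = 2:30.

Final answer: 2:30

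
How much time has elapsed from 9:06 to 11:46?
From 9:06 to 11:46:
(11 x 60 + 46) - (9 x 60 + 6) = 706 - 546 = 160 minutes
= 2 hours and 40 minutes

Final answer: 2 hours and 40 minutes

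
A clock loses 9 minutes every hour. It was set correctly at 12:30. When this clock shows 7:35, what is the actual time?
For every 60 true minutes, the faulty clock advances 51 minutes, so 1 faulty-clock minute corresponds to 60/51 true minutes.
From 12:30 to 7:35 on the faulty dial is 425 minutes.
True elapsed: 425 x 60/51 = 500 minutes = 8 hours and 20 minutes.
True time: 12:30 + 8 hours and 20 minutes = 8:50.

Final answer: 8:50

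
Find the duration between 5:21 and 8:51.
From 5:21 to 8:51:
(8 x 60 + 51) - (5 x 60 + 21) = 531 - 321 = 210 minutes
= 3 hours and 30 minutes

Final answer: 3 hours and 30 minutes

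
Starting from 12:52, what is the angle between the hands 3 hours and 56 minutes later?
First find the time 3 hours and 56 minutes after 12:52.
Total minutes: 12 x 60 + 52 + 3 x 60 + 56 = 1008.
1008 mod 720 = 288 minutes = 4:48.
Now compute the angle at 4:48:
Hour hand: 4 x 30 + 48 x 0.5 = 144 degrees
Minute hand: 48 x 6 = 288 degrees
Difference: |144 - 288| = 144 degrees
The angle is 144 degrees

Final answer: 144 degrees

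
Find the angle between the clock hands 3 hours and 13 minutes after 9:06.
First find the time 3 hours and 13 minutes after 9:06.
Total minutes: 9 x 60 + 6 + 3 x 60 + 13 = 739.
739 mod 720 = 19 minutes = 12:19.
Now compute the angle at 12:19:
Hour hand: 0 x 30 + 19 x 0.5 = 9.5 degrees
Minute hand: 19 x 6 = 114 degrees
Difference: |9.5 - 114| = 104.5 degrees
The angle is 104.5 degrees

Final answer: 104.5 degrees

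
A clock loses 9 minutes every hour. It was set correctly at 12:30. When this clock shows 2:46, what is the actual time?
For every 60 true minutes, the faulty clock advances 51 minutes, so 1 faulty-clock minute corresponds to 60/51 true minutes.
From 12:30 to 2:46 on the faulty dial is 136 minutes.
True elapsed: 136 x 60/51 = 160 minutes = 2 hours and 40 minutes.
True time: 12:30 + 2 hours and 40 minutes = 3:10.

Final answer: 3:10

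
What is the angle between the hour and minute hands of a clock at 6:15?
Hour hand position: 6 x 30 + 15 x 0.5 = 187.5 degrees
Minute hand position: 15 x 6 = 90 degrees
Difference: |187.5 - 90| = 97.5 degrees
The angle between the hands is 97.5 degrees

Final answer: 97.5 degrees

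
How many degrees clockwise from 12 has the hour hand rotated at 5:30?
The hour hand moves 30 degrees per hour and 0.5 degrees per minute.
At 5:30: (5) x 30 + 30 x 0.5 = 150 + 15 = 165 degrees

Final answer: 165 degrees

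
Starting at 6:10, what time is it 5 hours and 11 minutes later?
Starting time: 6:10
Adding 11 minutes to 10 minutes: 10 + 11 = 21 minutes
Adding 5 hours: 6 + 5 = 11
Final time: 11:21

Final answer: 11:21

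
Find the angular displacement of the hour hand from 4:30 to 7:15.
The hour hand moves 0.5 degrees per minute.
Time elapsed: 7:15 - 4:30 = 165 minutes
Angular displacement: 165 x 0.5 = 82.5 degrees

Final answer: 82.5 degrees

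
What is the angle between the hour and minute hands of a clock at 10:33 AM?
Hour hand position: 10 x 30 + 33 x 0.5 = 316.5 degrees
Minute hand position: 33 x 6 = 198 degrees
Difference: |316.5 - 198| = 118.5 degrees
The angle between the hands is 118.5 degrees

Final answer: 118.5 degrees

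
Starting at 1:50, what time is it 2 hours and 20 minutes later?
Starting time: 1:50
Adding 20 minutes to 50 minutes: 50 + 20 = 70 minutes = 1 hour and 10 minutes
Adding 2 hours: 1 + 2 + 1 (carry) = 4
Final time: 4:10

Final answer: 4:10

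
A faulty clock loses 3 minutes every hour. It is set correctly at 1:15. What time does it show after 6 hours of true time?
For every 60 true minutes, the faulty clock advances 60 - 3 = 57 minutes.
True elapsed: 6 hours = 360 minutes.
Faulty clock advances: 360 x 57/60 = 342 minutes (drift: 18 minutes behind).
Shown time: 1:15 + 342 minutes = 6:57.

Final answer: 6:57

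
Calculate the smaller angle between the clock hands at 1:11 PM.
Hour hand position: 1 x 30 + 11 x 0.5 = 35.5 degrees
Minute hand position: 11 x 6 = 66 degrees
Difference: |35.5 - 66| = 30.5 degrees
The angle between the hands is 30.5 degrees

Final answer: 30.5 degrees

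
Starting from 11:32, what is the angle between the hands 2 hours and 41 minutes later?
First find the time 2 hours and 41 minutes after 11:32.
Total minutes: 11 x 60 + 32 + 2 x 60 + 41 = 853.
853 mod 720 = 133 minutes = 2:13.
Now compute the angle at 2:13:
Hour hand: 2 x 30 + 13 x 0.5 = 66.5 degrees
Minute hand: 13 x 6 = 78 degrees
Difference: |66.5 - 78| = 11.5 degrees
The angle is 11.5 degrees

Final answer: 11.5 degrees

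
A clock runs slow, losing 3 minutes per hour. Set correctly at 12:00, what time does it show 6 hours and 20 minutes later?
For every 60 true minutes, the faulty clock advances 60 - 3 = 57 minutes.
True elapsed: 6 hours and 20 minutes = 380 minutes.
Faulty clock advances: 380 x 57/60 = 361 minutes (drift: 19 minutes behind).
Shown time: 12:00 + 361 minutes = 6:01.

Final answer: 6:01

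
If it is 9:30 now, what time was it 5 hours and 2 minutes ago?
Starting time: 9:30 = 570 total minutes past 12:00
Subtracting: 5 hours and 2 minutes = 302 minutes
570 - 302 = 268 minutes
= 4 hours and 28 minutes past 12:00 = 4:28

Final answer: 4:28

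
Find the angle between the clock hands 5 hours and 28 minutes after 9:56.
First find the time 5 hours and 28 minutes after 9:56.
Total minutes: 9 x 60 + 56 + 5 x 60 + 28 = 924.
924 mod 720 = 204 minutes = 3:24.
Now compute the angle at 3:24:
Hour hand: 3 x 30 + 24 x 0.5 = 102 degrees
Minute hand: 24 x 6 = 144 degrees
Difference: |102 - 144| = 42 degrees
The angle is 42 degrees

Final answer: 42 degrees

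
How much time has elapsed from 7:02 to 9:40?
From 7:02 to 9:40:
(9 x 60 + 40) - (7 x 60 + 2) = 580 - 422 = 158 minutes
= 2 hours and 38 minutes

Final answer: 2 hours and 38 minutes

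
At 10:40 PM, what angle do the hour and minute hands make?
Hour hand position: 10 x 30 + 40 x 0.5 = 320 degrees
Minute hand position: 40 x 6 = 240 degrees
Difference: |320 - 240| = 80 degrees
The angle between the hands is 80 degrees

Final answer: 80 degrees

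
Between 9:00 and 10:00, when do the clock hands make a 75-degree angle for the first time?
At t minutes past 9:00, the hour hand is at 30 x 9 + 0.5t degrees and the minute hand is at 6t degrees.
The smaller angle between them is 75 degrees when |30H - 5.5t| = 75 or |30H - 5.5t| = 285.
With H = 9, solve 30 x 9 - 5.5t = +/- target for each target:
  t = (30 x 9 - 75) / 5.5 = 35.45
  t = (30 x 9 + 75) / 5.5 = 62.73 (outside (0, 60))
  t = (30 x 9 - 285) / 5.5 = -2.73 (outside (0, 60))
  t = (30 x 9 + 285) / 5.5 = 100.91 (outside (0, 60))
Valid solutions in (0, 60): {35.45} minutes.
The first occurrence is t = 35.45 minutes.
The hands form a 75-degree angle at 35.45 minutes past 9:00.

Final answer: 35.45 minutes past 9:00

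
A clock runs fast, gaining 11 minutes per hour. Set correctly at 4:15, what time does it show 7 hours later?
For every 60 true minutes, the faulty clock advances 60 + 11 = 71 minutes.
True elapsed: 7 hours = 420 minutes.
Faulty clock advances: 420 x 71/60 = 497 minutes (drift: 77 minutes ahead).
Shown time: 4:15 + 497 minutes = 12:32.

Final answer: 12:32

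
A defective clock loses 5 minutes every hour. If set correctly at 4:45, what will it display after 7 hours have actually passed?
For every 60 true minutes, the faulty clock advances 60 - 5 = 55 minutes.
True elapsed: 7 hours = 420 minutes.
Faulty clock advances: 420 x 55/60 = 385 minutes (drift: 35 minutes behind).
Shown time: 4:45 + 385 minutes = 11:10.

Final answer: 11:10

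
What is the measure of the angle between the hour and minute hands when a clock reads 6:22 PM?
Hour hand position: 6 x 30 + 22 x 0.5 = 191 degrees
Minute hand position: 22 x 6 = 132 degrees
Difference: |191 - 132| = 59 degrees
The angle between the hands is 59 degrees

Final answer: 59 degrees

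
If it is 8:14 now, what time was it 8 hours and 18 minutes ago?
Starting time: 8:14 = 494 total minutes past 12:00
Subtracting: 8 hours and 18 minutes = 498 minutes
494 - 498 = -4 (negative, add 12 hours = 720) = 716 minutes
= 11 hours and 56 minutes past 12:00 = 11:56

Final answer: 11:56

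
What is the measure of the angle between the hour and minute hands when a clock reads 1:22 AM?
Hour hand position: 1 x 30 + 22 x 0.5 = 41 degrees
Minute hand position: 22 x 6 = 132 degrees
Difference: |41 - 132| = 91 degrees
The angle between the hands is 91 degrees

Final answer: 91 degrees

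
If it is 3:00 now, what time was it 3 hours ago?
Starting time: 3:00 = 180 total minutes past 12:00
Subtracting: 3 hours = 180 minutes
180 - 180 = 0 minutes
= 0 minutes past 12:00 = 12:00

Final answer: 12:00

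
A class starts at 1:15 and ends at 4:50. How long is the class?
From 1:15 to 4:50:
(4 x 60 + 50) - (1 x 60 + 15) = 290 - 75 = 215 minutes
= 3 hours and 35 minutes

Final answer: 3 hours and 35 minutes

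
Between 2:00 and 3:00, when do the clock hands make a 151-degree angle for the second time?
At t minutes past 2:00, the hour hand is at 30 x 2 + 0.5t degrees and the minute hand is at 6t degrees.
The smaller angle between them is 151 degrees when |30H - 5.5t| = 151 or |30H - 5.5t| = 209.
With H = 2, solve 30 x 2 - 5.5t = +/- target for each target:
  t = (30 x 2 - 151) / 5.5 = -16.55 (outside (0, 60))
  t = (30 x 2 + 151) / 5.5 = 38.36
  t = (30 x 2 - 209) / 5.5 = -27.09 (outside (0, 60))
  t = (30 x 2 + 209) / 5.5 = 48.91
Valid solutions in (0, 60): {38.36, 48.91} minutes.
The second occurrence is t = 48.91 minutes.
The hands form a 151-degree angle at 48.91 minutes past 2:00.

Final answer: 48.91 minutes past 2:00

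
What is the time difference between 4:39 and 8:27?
From 4:39 to 8:27:
(8 x 60 + 27) - (4 x 60 + 39) = 507 - 279 = 228 minutes
= 3 hours and 48 minutes

Final answer: 3 hours and 48 minutes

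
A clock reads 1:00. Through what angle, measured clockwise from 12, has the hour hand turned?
The hour hand moves 30 degrees per hour and 0.5 degrees per minute.
At 1:00: (1) x 30 + 0 x 0.5 = 30 + 0 = 30 degrees

Final answer: 30 degrees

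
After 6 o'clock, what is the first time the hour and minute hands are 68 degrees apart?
At t minutes past 6:00, the hour hand is at 30 x 6 + 0.5t degrees and the minute hand is at 6t degrees.
The smaller angle between them is 68 degrees when |30H - 5.5t| = 68 or |30H - 5.5t| = 292.
With H = 6, solve 30 x 6 - 5.5t = +/- target for each target:
  t = (30 x 6 - 68) / 5.5 = 20.36
  t = (30 x 6 + 68) / 5.5 = 45.09
  t = (30 x 6 - 292) / 5.5 = -20.36 (outside (0, 60))
  t = (30 x 6 + 292) / 5.5 = 85.82 (outside (0, 60))
Valid solutions in (0, 60): {20.36, 45.09} minutes.
The first occurrence is t = 20.36 minutes.
The hands form a 68-degree angle at 20.36 minutes past 6:00.

Final answer: 20.36 minutes past 6:00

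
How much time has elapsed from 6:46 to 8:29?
From 6:46 to 8:29:
(8 x 60 + 29) - (6 x 60 + 46) = 509 - 406 = 103 minutes
= 1 hour and 43 minutes

Final answer: 1 hour and 43 minutes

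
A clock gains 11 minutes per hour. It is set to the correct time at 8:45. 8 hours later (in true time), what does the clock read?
For every 60 true minutes, the faulty clock advances 60 + 11 = 71 minutes.
True elapsed: 8 hours = 480 minutes.
Faulty clock advances: 480 x 71/60 = 568 minutes (drift: 88 minutes ahead).
Shown time: 8:45 + 568 minutes = 6:13.

Final answer: 6:13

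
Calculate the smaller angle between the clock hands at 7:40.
Hour hand position: 7 x 30 + 40 x 0.5 = 230 degrees
Minute hand position: 40 x 6 = 240 degrees
Difference: |230 - 240| = 10 degrees
The angle between the hands is 10 degrees

Final answer: 10 degrees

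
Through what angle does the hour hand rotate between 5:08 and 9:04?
The hour hand moves 0.5 degrees per minute.
Time elapsed: 9:04 - 5:08 = 236 minutes
Angular displacement: 236 x 0.5 = 118 degrees

Final answer: 118 degrees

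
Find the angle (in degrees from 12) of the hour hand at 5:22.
The hour hand moves 30 degrees per hour and 0.5 degrees per minute.
At 5:22: (5) x 30 + 22 x 0.5 = 150 + 11 = 161 degrees

Final answer: 161 degrees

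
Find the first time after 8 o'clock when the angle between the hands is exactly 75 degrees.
At t minutes past 8:00, the hour hand is at 30 x 8 + 0.5t degrees and the minute hand is at 6t degrees.
The smaller angle between them is 75 degrees when |30H - 5.5t| = 75 or |30H - 5.5t| = 285.
With H = 8, solve 30 x 8 - 5.5t = +/- target for each target:
  t = (30 x 8 - 75) / 5.5 = 30
  t = (30 x 8 + 75) / 5.5 = 57.27
  t = (30 x 8 - 285) / 5.5 = -8.18 (outside (0, 60))
  t = (30 x 8 + 285) / 5.5 = 95.45 (outside (0, 60))
Valid solutions in (0, 60): {30, 57.27} minutes.
The first occurrence is t = 30 minutes.
The hands form a 75-degree angle at 30 minutes past 8:00.

Final answer: 30 minutes past 8:00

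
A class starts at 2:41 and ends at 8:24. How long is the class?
From 2:41 to 8:24:
(8 x 60 + 24) - (2 x 60 + 41) = 504 - 161 = 343 minutes
= 5 hours and 43 minutes

Final answer: 5 hours and 43 minutes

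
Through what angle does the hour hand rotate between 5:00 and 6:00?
The hour hand moves 0.5 degrees per minute.
Time elapsed: 6:00 - 5:00 = 60 minutes
Angular displacement: 60 x 0.5 = 30 degrees

Final answer: 30 degrees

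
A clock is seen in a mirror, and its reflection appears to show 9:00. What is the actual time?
Reflection across the vertical (12-6) axis maps a hand at angle A degrees to (360 - A) degrees, which sends a reading of T minutes past 12:00 to (720 - T) minutes past 12:00.
Mirror reads 9:00 = 540 minutes past 12:00.
Actual time: (720 - 540) mod 720 = 180 minutes = 3:00.

Final answer: 3:00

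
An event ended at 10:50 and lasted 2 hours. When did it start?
Starting time: 10:50 = 650 total minutes past 12:00
Subtracting: 2 hours = 120 minutes
650 - 120 = 530 minutes
= 8 hours and 50 minutes past 12:00 = 8:50

Final answer: 8:50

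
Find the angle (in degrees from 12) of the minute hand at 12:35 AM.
The minute hand moves 6 degrees per minute.
At 12:35: 35 x 6 = 210 degrees

Final answer: 210 degrees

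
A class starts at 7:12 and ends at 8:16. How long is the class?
From 7:12 to 8:16:
(8 x 60 + 16) - (7 x 60 + 12) = 496 - 432 = 64 minutes
= 1 hour and 4 minutes

Final answer: 1 hour and 4 minutes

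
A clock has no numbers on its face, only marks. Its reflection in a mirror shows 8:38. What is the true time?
Reflection across the vertical (12-6) axis maps a hand at angle A degrees to (360 - A) degrees, which sends a reading of T minutes past 12:00 to (720 - T) minutes past 12:00.
Mirror reads 8:38 = 518 minutes past 12:00.
Actual time: (720 - 518) mod 720 = 202 minutes = 3:22.

Final answer: 3:22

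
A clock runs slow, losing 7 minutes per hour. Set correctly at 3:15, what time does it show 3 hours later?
For every 60 true minutes, the faulty clock advances 60 - 7 = 53 minutes.
True elapsed: 3 hours = 180 minutes.
Faulty clock advances: 180 x 53/60 = 159 minutes (drift: 21 minutes behind).
Shown time: 3:15 + 159 minutes = 5:54.

Final answer: 5:54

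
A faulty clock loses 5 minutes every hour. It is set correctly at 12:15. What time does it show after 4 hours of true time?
For every 60 true minutes, the faulty clock advances 60 - 5 = 55 minutes.
True elapsed: 4 hours = 240 minutes.
Faulty clock advances: 240 x 55/60 = 220 minutes (drift: 20 minutes behind).
Shown time: 12:15 + 220 minutes = 3:55.

Final answer: 3:55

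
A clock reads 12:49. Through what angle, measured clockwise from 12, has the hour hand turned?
The hour hand moves 30 degrees per hour and 0.5 degrees per minute.
At 12:49: (0) x 30 + 49 x 0.5 = 0 + 24.5 = 24.5 degrees

Final answer: 24.5 degrees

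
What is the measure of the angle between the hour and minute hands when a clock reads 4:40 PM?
Hour hand position: 4 x 30 + 40 x 0.5 = 140 degrees
Minute hand position: 40 x 6 = 240 degrees
Difference: |140 - 240| = 100 degrees
The angle between the hands is 100 degrees

Final answer: 100 degrees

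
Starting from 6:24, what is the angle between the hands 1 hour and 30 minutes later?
First find the time 1 hour and 30 minutes after 6:24.
Total minutes: 6 x 60 + 24 + 1 x 60 + 30 = 474.
474 mod 720 = 474 minutes = 7:54.
Now compute the angle at 7:54:
Hour hand: 7 x 30 + 54 x 0.5 = 237 degrees
Minute hand: 54 x 6 = 324 degrees
Difference: |237 - 324| = 87 degrees
The angle is 87 degrees

Final answer: 87 degrees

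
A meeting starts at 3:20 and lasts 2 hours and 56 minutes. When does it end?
Starting time: 3:20
Adding 56 minutes to 20 minutes: 20 + 56 = 76 minutes = 1 hour and 16 minutes
Adding 2 hours: 3 + 2 + 1 (carry) = 6
Final time: 6:16

Final answer: 6:16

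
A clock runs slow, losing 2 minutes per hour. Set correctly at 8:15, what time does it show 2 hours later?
For every 60 true minutes, the faulty clock advances 60 - 2 = 58 minutes.
True elapsed: 2 hours = 120 minutes.
Faulty clock advances: 120 x 58/60 = 116 minutes (drift: 4 minutes behind).
Shown time: 8:15 + 116 minutes = 10:11.

Final answer: 10:11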